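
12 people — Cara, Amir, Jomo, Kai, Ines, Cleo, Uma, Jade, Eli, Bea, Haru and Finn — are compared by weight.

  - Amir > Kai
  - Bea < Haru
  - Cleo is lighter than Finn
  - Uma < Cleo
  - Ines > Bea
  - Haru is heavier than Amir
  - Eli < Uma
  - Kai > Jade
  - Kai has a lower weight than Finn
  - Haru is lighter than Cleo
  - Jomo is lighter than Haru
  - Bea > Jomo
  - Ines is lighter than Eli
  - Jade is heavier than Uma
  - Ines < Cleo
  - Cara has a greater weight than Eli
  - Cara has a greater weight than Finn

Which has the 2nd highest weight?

Finn

Chaining the given pairs: Jomo < Bea < Ines < Eli < Uma < Jade < Kai < Amir < Haru < Cleo < Finn < Cara.
Counting 2 from the largest end gives Finn.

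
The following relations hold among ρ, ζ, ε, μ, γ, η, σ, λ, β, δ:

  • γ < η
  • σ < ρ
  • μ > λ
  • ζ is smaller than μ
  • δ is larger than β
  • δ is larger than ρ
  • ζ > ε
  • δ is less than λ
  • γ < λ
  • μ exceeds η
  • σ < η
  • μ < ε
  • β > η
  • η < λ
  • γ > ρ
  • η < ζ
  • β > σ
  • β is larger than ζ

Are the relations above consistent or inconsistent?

Chaining the given relations yields ζ < β < δ < λ < μ < ε, so ζ < ε. But one relation states ε < ζ. These cannot both hold.

inconsistent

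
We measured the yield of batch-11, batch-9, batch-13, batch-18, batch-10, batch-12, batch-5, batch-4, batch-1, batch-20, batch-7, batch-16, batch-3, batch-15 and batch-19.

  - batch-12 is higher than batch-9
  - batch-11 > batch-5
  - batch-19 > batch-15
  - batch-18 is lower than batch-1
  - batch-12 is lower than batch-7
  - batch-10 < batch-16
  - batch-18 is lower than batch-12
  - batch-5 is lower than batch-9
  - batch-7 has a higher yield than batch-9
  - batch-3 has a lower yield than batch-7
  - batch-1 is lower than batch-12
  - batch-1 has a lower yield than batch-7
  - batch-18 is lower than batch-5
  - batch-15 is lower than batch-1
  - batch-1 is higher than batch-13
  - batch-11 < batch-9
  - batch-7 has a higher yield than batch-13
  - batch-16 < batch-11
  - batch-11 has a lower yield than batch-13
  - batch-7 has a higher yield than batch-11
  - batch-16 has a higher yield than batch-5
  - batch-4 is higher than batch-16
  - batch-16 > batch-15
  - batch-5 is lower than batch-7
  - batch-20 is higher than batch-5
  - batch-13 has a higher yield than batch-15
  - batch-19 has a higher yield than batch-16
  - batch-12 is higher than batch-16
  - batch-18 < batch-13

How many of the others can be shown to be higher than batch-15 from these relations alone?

Directly above batch-15: batch-16, batch-13, batch-1, batch-19.
One step further: batch-11, batch-4, batch-12, batch-7 (8 so far).
One step further: batch-9 (9 so far).
Nothing else is reachable above batch-15; 9 in all.

9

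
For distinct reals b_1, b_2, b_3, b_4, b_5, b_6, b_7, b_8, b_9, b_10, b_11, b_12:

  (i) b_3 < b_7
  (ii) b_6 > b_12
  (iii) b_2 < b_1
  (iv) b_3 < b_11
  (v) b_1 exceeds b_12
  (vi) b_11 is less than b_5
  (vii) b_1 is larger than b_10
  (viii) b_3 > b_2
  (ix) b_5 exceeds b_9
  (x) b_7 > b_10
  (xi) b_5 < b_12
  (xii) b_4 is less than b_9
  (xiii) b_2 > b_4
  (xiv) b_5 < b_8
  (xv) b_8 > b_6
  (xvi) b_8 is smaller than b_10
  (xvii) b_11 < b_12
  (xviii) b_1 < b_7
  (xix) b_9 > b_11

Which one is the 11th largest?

b_2

Piecing the relations together gives one ordering: b_4 < b_2 < b_3 < b_11 < b_9 < b_5 < b_12 < b_6 < b_8 < b_10 < b_1 < b_7.
Counting 11 from the largest end gives b_2.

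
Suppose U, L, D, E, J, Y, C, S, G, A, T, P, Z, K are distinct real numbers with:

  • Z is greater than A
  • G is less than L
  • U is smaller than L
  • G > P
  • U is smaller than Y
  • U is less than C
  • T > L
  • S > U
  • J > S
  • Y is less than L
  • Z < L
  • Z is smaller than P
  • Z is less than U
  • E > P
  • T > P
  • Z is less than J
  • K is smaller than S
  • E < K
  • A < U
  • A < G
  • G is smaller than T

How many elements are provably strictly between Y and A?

Chaining upward from A reaches: Z, P, E, G, U, K, S, C, J, L, T.
Chaining downward from Y reaches: Z, U.
Strictly between A and Y are those in both lists: Z, U — 2 elements.

2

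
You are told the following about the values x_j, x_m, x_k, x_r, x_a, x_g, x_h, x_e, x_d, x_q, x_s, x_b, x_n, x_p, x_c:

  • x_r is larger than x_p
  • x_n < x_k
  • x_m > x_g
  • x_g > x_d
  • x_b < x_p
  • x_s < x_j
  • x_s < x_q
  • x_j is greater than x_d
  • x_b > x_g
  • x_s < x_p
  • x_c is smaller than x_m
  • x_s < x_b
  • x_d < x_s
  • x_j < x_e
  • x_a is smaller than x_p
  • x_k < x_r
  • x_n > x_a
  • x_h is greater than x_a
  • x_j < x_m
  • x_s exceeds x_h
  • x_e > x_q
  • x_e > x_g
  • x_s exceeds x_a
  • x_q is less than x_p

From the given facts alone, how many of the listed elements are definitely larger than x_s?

From x_s the given relations immediately reach x_q, x_b, x_p, x_j.
From those, x_r, x_e, x_m — 7 in total.
Nothing else is reachable above x_s; 7 in all.

7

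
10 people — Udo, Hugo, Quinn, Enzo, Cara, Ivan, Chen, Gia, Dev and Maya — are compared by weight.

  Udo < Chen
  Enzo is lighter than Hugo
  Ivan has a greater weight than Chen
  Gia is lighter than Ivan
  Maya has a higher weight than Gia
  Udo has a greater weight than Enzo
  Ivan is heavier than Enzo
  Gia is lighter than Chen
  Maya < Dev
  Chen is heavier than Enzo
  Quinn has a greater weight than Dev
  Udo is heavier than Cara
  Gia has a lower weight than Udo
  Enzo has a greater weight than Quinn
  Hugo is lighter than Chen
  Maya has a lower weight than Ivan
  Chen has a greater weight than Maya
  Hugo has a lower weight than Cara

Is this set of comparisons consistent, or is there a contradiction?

consistent

The single ordering Gia < Maya < Dev < Quinn < Enzo < Hugo < Cara < Udo < Chen < Ivan satisfies every listed relation, so no contradiction arises.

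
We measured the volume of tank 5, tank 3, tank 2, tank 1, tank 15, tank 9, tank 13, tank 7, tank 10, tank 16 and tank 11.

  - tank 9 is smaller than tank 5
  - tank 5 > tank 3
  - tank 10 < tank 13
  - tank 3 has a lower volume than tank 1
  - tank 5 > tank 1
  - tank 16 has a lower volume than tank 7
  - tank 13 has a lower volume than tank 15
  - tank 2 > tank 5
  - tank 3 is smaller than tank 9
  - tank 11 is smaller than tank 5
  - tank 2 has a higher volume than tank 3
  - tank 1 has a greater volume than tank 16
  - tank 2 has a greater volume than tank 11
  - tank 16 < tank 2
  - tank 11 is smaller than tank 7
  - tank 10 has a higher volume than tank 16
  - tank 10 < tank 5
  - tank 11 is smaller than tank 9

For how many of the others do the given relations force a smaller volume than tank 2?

7

Directly below tank 2: tank 16, tank 11, tank 3, tank 5.
One step further: tank 10, tank 1, tank 9 (7 so far).
No other element is forced below tank 2 by the given relations, so the count is 7.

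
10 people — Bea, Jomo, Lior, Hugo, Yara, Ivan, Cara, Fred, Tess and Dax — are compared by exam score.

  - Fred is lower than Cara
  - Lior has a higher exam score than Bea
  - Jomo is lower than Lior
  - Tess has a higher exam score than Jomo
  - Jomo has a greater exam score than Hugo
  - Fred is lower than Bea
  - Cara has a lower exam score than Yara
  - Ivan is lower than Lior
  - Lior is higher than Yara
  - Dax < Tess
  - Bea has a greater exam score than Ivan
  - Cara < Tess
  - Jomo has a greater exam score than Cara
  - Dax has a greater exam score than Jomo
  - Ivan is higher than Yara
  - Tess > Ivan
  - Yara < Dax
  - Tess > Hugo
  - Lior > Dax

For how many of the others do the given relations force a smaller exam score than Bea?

4

The elements the relations force below Bea are Fred, Cara, Yara, Ivan — no chain reaches any other.
That is 4.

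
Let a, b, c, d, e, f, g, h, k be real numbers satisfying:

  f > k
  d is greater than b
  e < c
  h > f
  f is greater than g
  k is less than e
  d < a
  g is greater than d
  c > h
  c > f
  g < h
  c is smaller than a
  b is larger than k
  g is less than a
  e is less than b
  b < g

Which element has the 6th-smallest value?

Piecing the relations together gives one ordering: k < e < b < d < g < f < h < c < a.
The 6th smallest is f.

f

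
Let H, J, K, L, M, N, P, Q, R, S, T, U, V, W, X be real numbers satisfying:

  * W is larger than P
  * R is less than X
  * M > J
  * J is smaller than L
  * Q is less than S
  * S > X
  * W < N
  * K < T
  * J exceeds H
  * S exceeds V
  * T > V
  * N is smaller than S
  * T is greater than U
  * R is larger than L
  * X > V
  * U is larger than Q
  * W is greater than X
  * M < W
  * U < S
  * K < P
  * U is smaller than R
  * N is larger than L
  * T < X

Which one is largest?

Chaining downward from S: directly below it, V, Q, U, X, N; then L, R, T, W; then J, K, P, M; then H.
That covers every other element, and nothing is given above S, so S is the largest.

S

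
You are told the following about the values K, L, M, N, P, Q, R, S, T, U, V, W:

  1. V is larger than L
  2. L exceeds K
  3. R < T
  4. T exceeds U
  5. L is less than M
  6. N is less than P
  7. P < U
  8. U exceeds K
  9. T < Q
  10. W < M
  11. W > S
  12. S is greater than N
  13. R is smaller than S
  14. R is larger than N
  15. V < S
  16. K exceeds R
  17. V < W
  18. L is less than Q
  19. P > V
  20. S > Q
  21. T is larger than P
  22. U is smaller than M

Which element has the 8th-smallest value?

Piecing the relations together gives one ordering: N < R < K < L < V < P < U < T < Q < S < W < M.
The 8th smallest is T.

T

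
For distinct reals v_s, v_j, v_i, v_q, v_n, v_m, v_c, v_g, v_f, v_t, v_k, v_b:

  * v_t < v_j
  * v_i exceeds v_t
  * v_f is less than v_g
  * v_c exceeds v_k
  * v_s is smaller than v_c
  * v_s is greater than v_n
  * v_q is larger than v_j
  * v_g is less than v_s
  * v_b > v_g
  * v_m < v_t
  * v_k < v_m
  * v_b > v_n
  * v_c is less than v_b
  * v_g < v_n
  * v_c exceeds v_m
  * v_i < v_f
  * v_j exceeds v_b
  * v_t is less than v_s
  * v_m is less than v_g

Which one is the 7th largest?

Piecing the relations together gives one ordering: v_k < v_m < v_t < v_i < v_f < v_g < v_n < v_s < v_c < v_b < v_j < v_q.
The 7th largest is v_g.

v_g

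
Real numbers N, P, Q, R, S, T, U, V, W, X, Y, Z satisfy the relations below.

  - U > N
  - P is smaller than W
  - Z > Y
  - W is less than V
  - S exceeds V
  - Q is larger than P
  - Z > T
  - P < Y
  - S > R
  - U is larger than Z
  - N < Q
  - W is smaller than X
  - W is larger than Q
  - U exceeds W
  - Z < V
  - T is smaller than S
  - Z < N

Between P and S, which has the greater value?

Link the given pairs in sequence: P < Y; Y < Z; Z < N; N < Q; Q < W; W < V; V < S.
Together: P < Y < Z < N < Q < W < V < S.
So P < S; S is the larger of the two.

S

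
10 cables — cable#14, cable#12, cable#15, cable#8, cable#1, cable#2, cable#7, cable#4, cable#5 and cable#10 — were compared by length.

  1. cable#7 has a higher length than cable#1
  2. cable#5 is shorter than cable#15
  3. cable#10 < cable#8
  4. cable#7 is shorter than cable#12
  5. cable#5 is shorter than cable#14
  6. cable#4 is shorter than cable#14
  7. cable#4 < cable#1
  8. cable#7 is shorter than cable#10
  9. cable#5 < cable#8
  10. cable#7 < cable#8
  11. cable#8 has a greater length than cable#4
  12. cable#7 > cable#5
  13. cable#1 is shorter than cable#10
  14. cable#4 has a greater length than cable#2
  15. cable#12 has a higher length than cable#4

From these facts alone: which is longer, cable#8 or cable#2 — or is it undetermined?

cable#8

Chaining the given relations: cable#2 < cable#4 < cable#1 < cable#7 < cable#10 < cable#8.
So cable#8 is longer.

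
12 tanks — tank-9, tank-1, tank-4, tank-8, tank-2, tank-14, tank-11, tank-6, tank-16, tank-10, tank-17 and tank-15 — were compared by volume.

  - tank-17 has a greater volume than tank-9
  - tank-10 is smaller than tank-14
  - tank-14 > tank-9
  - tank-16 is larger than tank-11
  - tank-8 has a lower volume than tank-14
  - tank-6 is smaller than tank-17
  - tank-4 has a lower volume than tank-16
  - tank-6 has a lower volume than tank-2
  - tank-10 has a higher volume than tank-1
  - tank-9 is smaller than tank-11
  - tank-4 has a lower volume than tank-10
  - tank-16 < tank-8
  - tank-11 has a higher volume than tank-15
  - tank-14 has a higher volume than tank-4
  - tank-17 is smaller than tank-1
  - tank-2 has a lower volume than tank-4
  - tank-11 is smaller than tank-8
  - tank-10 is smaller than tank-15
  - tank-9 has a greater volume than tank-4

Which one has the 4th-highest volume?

Piecing the relations together gives one ordering: tank-6 < tank-2 < tank-4 < tank-9 < tank-17 < tank-1 < tank-10 < tank-15 < tank-11 < tank-16 < tank-8 < tank-14.
Counting 4 from the largest end gives tank-11.

tank-11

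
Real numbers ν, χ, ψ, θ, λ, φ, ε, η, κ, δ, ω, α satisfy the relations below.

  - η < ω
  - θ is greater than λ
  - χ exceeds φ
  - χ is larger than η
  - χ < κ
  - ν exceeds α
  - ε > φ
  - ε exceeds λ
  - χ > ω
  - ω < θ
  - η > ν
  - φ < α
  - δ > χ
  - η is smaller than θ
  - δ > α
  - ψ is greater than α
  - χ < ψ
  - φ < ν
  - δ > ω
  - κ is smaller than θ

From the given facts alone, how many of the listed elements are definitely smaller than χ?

5

From χ the given relations immediately reach φ, η, ω.
From those, ν — 4 in total.
From those, α — 5 in total.
No other element is forced below χ by the given relations, so the count is 5.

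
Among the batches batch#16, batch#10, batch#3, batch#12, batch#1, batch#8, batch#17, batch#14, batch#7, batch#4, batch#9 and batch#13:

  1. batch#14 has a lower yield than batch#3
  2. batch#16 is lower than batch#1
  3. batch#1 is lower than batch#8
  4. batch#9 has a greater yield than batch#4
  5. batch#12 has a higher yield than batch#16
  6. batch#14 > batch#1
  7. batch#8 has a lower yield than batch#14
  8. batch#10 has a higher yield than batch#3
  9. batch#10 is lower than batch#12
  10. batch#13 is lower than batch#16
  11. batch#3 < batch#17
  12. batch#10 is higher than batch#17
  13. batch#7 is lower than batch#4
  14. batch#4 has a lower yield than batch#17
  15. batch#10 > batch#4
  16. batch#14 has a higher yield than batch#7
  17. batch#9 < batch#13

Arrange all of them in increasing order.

batch#7 < batch#4 < batch#9 < batch#13 < batch#16 < batch#1 < batch#8 < batch#14 < batch#3 < batch#17 < batch#10 < batch#12

The consecutive links are each given: batch#7 < batch#4; batch#4 < batch#9; batch#9 < batch#13; batch#13 < batch#16; batch#16 < batch#1; batch#1 < batch#8; batch#8 < batch#14; batch#14 < batch#3; batch#3 < batch#17; batch#17 < batch#10; batch#10 < batch#12.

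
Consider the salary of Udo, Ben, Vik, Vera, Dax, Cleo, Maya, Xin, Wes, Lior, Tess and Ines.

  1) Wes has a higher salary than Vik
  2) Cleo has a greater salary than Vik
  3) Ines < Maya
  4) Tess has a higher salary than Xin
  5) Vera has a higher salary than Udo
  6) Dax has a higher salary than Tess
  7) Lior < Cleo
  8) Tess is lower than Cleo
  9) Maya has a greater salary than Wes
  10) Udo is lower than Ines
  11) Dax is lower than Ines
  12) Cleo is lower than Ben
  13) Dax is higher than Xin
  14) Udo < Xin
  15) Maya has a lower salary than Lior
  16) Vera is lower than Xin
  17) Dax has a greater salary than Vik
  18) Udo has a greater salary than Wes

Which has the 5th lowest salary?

Xin

Piecing the relations together gives one ordering: Vik < Wes < Udo < Vera < Xin < Tess < Dax < Ines < Maya < Lior < Cleo < Ben.
The 5th smallest is Xin.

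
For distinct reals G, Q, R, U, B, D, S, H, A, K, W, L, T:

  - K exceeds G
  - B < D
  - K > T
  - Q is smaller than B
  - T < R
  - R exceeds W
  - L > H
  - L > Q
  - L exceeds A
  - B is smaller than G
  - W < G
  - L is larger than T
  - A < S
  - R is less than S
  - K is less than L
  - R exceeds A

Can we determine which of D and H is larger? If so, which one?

undetermined

Following every chain through D: below D we get Q, B.
H is not reached, and no chain runs the other way from H to D.
So the given relations leave the order of D and H undetermined.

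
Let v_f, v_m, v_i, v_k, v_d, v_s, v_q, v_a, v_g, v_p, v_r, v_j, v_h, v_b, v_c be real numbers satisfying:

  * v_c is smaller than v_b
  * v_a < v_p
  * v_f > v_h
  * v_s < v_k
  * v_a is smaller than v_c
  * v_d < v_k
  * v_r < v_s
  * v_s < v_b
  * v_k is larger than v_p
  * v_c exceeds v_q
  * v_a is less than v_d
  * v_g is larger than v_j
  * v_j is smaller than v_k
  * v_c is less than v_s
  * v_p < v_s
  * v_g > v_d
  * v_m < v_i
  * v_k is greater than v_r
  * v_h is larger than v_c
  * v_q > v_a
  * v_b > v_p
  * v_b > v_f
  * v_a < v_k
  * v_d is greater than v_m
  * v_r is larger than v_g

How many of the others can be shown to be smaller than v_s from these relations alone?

Directly below v_s: v_p, v_c, v_r.
One step further: v_a, v_q, v_g (6 so far).
One step further: v_j, v_d (8 so far).
One step further: v_m (9 so far).
Nothing else is reachable below v_s; 9 in all.

9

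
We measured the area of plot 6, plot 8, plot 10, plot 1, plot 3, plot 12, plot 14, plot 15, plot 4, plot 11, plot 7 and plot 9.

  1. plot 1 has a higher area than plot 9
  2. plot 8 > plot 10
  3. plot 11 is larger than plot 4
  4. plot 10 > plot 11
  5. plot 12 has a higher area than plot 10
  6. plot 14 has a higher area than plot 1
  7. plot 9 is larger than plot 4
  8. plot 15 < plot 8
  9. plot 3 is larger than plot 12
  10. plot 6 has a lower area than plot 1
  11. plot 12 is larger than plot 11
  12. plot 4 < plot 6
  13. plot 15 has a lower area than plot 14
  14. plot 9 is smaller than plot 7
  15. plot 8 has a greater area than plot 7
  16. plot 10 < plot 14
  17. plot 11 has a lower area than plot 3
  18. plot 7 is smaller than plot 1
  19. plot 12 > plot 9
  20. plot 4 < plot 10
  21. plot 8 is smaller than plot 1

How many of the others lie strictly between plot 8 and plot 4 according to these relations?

4

Chaining upward from plot 4 reaches: plot 6, plot 9, plot 7, plot 11, plot 10, plot 1, plot 14, plot 12, plot 3.
Chaining downward from plot 8 reaches: plot 9, plot 15, plot 7, plot 11, plot 10.
Strictly between plot 4 and plot 8 are those in both lists: plot 9, plot 7, plot 11, plot 10 — 4 elements.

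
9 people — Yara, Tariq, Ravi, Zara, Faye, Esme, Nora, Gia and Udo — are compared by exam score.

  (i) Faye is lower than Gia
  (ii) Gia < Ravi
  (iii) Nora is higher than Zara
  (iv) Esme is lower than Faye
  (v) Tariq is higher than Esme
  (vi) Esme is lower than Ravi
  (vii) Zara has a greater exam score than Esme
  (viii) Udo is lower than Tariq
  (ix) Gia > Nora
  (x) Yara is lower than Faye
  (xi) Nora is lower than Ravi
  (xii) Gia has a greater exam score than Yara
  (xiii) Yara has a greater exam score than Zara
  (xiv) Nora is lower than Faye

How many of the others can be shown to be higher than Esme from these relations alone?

From Esme the given relations immediately reach Zara, Tariq, Faye, Ravi.
From those, Yara, Nora, Gia — 7 in total.
Nothing else is reachable above Esme; 7 in all.

7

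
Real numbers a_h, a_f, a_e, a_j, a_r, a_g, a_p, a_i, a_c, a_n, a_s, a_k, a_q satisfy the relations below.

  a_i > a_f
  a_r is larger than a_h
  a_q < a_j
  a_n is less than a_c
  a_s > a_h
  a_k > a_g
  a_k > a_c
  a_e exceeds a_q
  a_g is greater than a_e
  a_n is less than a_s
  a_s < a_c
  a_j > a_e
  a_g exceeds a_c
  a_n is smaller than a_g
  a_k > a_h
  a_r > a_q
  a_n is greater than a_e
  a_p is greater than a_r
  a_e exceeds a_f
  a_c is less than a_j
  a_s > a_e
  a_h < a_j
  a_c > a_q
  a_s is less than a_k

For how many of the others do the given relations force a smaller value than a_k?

8

Directly below a_k: a_h, a_s, a_c, a_g.
One step further: a_q, a_e, a_n (7 so far).
One step further: a_f (8 so far).
No other element is forced below a_k by the given relations, so the count is 8.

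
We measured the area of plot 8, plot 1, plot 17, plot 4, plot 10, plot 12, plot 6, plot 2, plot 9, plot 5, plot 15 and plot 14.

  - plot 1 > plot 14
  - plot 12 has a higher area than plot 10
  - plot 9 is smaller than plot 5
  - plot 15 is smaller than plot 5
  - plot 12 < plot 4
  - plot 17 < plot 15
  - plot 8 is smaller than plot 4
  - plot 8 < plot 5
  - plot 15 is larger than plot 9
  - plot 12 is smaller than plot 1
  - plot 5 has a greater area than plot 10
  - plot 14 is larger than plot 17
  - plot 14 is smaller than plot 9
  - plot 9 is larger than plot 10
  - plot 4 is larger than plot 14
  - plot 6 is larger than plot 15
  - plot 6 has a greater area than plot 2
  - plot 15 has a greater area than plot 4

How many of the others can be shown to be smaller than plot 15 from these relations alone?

From plot 15 the given relations immediately reach plot 17, plot 9, plot 4.
From those, plot 8, plot 10, plot 12, plot 14 — 7 in total.
No other element is forced below plot 15 by the given relations, so the count is 7.

7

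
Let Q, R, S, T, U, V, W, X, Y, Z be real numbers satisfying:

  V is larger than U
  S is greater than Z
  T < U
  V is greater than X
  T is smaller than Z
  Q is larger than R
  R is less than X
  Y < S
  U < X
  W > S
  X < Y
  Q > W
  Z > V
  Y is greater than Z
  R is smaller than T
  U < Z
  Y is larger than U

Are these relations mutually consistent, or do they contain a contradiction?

consistent

Every relation is compatible with R < T < U < X < V < Z < Y < S < W < Q; the set is consistent.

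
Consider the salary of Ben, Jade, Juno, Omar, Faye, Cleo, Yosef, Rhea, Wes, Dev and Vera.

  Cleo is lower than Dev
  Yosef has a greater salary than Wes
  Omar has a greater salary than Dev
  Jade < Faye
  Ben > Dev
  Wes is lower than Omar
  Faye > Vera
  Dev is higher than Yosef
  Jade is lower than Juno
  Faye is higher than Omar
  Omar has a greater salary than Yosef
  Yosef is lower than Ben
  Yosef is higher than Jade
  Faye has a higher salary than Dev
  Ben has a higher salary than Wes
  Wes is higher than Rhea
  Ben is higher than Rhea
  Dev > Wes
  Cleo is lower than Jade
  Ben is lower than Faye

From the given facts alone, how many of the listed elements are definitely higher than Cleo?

7

The elements the relations force above Cleo are Jade, Yosef, Dev, Juno, Ben, Omar, Faye — no chain reaches any other.
That is 7.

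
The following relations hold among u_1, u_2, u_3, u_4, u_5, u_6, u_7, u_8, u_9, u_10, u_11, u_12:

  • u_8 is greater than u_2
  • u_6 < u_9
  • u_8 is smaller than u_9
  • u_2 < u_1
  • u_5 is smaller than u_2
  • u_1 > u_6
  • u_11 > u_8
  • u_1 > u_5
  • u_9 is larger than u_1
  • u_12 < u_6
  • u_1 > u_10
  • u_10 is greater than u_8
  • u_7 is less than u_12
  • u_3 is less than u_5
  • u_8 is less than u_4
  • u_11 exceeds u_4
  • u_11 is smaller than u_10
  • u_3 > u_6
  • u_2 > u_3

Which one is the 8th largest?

Chaining the given pairs: u_7 < u_12 < u_6 < u_3 < u_5 < u_2 < u_8 < u_4 < u_11 < u_10 < u_1 < u_9.
The 8th largest is u_5.

u_5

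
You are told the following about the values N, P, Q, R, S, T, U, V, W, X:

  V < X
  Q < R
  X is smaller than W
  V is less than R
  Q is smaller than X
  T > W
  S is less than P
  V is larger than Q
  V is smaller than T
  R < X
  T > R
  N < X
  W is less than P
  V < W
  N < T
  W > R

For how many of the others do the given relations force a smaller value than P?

7

The elements the relations force below P are Q, V, N, S, R, X, W — no chain reaches any other.
That is 7.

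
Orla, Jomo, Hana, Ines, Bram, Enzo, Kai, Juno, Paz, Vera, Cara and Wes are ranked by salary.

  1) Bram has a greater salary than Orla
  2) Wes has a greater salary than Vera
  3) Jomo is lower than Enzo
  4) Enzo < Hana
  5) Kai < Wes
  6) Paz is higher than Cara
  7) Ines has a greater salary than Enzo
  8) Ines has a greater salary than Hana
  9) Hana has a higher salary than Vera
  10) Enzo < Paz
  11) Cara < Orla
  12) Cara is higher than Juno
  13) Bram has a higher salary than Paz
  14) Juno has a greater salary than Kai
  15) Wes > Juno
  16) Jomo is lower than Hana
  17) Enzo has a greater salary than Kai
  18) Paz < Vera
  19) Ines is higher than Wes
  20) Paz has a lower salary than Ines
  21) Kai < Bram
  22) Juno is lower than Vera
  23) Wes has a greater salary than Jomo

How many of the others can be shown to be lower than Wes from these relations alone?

7

The elements the relations force below Wes are Jomo, Kai, Juno, Enzo, Cara, Paz, Vera — no chain reaches any other.
That is 7.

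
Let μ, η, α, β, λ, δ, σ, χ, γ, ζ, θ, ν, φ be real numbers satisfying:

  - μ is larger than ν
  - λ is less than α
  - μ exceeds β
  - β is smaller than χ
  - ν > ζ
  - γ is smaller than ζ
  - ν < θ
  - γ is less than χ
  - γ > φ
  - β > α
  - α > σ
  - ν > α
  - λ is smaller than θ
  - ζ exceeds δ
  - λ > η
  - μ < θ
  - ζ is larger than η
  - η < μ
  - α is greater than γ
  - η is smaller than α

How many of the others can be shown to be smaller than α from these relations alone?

From α the given relations immediately reach σ, η, λ, γ.
From those, φ — 5 in total.
No other element is forced below α by the given relations, so the count is 5.

5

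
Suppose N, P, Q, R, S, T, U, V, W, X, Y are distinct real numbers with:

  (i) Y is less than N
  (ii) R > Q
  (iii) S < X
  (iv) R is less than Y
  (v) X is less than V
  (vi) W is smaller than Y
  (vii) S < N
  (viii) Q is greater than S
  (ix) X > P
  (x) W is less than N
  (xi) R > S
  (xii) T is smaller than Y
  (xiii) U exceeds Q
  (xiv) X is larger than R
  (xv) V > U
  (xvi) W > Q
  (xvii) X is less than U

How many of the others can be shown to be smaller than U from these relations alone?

5

The elements the relations force below U are S, Q, P, R, X — no chain reaches any other.
That is 5.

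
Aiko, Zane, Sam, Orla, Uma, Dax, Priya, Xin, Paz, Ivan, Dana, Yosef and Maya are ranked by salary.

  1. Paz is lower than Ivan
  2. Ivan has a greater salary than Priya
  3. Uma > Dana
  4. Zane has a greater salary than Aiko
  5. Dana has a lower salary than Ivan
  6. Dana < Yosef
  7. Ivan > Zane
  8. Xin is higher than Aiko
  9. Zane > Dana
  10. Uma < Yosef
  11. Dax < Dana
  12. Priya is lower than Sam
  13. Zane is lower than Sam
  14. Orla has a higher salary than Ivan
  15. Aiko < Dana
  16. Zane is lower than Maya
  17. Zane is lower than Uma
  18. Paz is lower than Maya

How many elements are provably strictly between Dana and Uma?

Chaining upward from Dana reaches: Zane, Maya, Sam, Yosef, Ivan, Orla.
Chaining downward from Uma reaches: Dax, Aiko, Zane.
Strictly between Dana and Uma are those in both lists: Zane — 1 element.

1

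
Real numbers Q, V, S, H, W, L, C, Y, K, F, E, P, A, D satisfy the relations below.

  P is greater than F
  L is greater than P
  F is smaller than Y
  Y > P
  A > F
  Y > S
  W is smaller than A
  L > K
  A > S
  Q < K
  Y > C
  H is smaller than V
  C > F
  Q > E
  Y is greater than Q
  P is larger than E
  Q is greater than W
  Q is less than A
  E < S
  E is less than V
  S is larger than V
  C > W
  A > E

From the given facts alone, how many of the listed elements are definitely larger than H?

4

Directly above H: V.
One step further: S (2 so far).
One step further: A, Y (4 so far).
No other element is forced above H by the given relations, so the count is 4.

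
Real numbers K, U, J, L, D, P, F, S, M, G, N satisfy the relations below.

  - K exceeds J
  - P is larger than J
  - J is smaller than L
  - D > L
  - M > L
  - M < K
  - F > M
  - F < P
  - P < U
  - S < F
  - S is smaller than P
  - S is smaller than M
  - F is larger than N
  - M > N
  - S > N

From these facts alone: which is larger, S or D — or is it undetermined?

undetermined

Following every chain through S: above S we get M, F, P, K, U; below S we get N.
D is not reached, and no chain runs the other way from D to S.
So the given relations leave the order of S and D undetermined.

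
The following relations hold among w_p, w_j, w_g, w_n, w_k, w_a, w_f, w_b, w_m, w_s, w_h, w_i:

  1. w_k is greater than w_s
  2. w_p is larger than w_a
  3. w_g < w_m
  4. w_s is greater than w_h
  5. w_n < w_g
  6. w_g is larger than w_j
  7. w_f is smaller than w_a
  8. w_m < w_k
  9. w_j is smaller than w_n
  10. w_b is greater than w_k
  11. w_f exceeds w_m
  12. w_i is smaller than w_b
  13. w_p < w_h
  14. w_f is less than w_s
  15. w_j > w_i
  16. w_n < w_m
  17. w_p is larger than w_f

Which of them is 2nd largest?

w_k

Chaining the given pairs: w_i < w_j < w_n < w_g < w_m < w_f < w_a < w_p < w_h < w_s < w_k < w_b.
The 2nd largest is w_k.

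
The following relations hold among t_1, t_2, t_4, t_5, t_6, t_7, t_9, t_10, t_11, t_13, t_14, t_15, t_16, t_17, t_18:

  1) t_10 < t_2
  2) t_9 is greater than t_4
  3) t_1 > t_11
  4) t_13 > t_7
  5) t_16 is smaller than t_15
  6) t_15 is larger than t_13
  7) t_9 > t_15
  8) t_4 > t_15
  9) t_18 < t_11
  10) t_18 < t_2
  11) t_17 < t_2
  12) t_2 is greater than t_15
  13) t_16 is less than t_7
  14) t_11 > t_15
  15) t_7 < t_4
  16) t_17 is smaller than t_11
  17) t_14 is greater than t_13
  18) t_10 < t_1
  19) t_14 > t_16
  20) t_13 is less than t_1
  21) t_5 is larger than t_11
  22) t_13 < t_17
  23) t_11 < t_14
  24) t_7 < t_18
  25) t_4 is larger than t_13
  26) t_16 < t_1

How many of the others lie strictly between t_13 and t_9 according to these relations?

2

Chaining upward from t_13 reaches: t_17, t_15, t_4, t_11, t_1, t_5, t_14, t_2.
Chaining downward from t_9 reaches: t_16, t_7, t_15, t_4.
Strictly between t_13 and t_9 are those in both lists: t_15, t_4 — 2 elements.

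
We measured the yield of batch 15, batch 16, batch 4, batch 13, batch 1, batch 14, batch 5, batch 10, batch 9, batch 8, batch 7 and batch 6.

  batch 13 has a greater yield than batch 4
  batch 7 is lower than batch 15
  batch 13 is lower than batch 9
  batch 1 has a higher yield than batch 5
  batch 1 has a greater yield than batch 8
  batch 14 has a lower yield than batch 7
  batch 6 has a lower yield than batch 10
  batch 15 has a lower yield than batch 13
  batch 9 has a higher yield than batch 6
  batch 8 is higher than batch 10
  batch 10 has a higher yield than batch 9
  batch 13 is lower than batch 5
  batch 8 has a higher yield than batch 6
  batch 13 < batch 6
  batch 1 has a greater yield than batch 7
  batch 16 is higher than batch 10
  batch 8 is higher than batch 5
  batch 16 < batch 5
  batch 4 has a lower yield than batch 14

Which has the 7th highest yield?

Chaining the given pairs: batch 4 < batch 14 < batch 7 < batch 15 < batch 13 < batch 6 < batch 9 < batch 10 < batch 16 < batch 5 < batch 8 < batch 1.
The 7th largest is batch 6.

batch 6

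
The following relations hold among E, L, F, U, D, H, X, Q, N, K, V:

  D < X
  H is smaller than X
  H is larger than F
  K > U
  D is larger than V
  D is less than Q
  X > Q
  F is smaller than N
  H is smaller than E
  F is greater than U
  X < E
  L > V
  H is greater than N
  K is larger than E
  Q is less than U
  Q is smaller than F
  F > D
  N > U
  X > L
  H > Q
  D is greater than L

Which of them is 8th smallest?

H

Chaining the given pairs: V < L < D < Q < U < F < N < H < X < E < K.
Counting 8 from the smallest end gives H.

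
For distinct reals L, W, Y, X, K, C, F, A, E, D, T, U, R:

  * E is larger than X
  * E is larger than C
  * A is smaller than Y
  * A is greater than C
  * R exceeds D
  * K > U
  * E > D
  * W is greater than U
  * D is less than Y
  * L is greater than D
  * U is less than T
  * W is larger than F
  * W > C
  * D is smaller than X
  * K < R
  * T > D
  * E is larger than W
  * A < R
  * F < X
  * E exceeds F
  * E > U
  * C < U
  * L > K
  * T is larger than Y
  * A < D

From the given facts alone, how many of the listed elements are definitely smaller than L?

5

The elements the relations force below L are C, U, A, D, K — no chain reaches any other.
That is 5.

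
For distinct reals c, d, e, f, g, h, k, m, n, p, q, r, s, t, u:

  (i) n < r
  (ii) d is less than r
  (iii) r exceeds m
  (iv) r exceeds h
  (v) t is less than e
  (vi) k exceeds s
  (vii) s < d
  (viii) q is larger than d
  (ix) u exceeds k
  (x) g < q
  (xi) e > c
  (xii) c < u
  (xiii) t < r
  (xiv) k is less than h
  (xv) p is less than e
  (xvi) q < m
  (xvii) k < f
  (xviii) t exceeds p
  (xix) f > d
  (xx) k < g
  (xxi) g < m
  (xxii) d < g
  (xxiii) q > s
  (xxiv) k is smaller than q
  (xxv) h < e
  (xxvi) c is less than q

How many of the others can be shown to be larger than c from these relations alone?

From c the given relations immediately reach u, q, e.
From those, m — 4 in total.
From those, r — 5 in total.
Nothing else is reachable above c; 5 in all.

5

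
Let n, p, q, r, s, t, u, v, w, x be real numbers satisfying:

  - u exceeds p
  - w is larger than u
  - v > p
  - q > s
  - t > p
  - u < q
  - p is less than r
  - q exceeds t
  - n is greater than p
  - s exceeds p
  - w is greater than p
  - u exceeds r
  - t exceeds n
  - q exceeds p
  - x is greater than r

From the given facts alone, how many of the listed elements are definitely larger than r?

From r the given relations immediately reach u, x.
From those, w, q — 4 in total.
No other element is forced above r by the given relations, so the count is 4.

4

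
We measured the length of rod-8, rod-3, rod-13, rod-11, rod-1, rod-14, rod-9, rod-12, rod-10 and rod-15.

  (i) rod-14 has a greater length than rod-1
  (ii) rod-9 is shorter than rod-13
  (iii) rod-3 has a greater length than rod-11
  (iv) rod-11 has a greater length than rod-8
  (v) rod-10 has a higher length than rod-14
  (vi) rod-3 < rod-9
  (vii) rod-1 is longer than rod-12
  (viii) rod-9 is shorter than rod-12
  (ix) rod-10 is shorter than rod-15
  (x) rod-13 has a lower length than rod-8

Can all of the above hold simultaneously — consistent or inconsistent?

inconsistent

We have rod-9 < rod-13 stated directly, yet also rod-13 < rod-8 < rod-11 < rod-3 < rod-9 by chaining the others — so rod-13 < rod-9. Contradiction.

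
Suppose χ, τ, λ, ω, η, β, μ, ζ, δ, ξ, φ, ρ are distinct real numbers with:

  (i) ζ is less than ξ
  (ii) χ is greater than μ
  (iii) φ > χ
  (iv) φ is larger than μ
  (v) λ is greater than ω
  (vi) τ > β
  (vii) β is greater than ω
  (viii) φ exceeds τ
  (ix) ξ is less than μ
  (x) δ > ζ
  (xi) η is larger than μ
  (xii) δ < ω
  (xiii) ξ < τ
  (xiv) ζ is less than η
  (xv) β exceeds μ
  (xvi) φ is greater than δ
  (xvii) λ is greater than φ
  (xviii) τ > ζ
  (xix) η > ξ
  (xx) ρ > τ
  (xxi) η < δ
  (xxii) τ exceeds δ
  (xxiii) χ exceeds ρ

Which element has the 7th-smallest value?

β

Chaining the given pairs: ζ < ξ < μ < η < δ < ω < β < τ < ρ < χ < φ < λ.
The 7th smallest is β.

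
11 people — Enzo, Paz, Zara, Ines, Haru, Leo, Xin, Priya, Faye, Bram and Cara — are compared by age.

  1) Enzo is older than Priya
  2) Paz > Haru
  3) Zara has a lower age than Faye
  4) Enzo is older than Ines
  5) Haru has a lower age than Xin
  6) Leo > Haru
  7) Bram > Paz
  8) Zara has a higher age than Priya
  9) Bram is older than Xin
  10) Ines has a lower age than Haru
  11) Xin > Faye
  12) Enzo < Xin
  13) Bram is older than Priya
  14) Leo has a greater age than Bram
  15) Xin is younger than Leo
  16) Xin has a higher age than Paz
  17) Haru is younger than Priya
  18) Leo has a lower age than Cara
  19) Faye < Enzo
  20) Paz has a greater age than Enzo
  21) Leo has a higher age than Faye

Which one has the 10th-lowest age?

Leo

Piecing the relations together gives one ordering: Ines < Haru < Priya < Zara < Faye < Enzo < Paz < Xin < Bram < Leo < Cara.
Counting 10 from the smallest end gives Leo.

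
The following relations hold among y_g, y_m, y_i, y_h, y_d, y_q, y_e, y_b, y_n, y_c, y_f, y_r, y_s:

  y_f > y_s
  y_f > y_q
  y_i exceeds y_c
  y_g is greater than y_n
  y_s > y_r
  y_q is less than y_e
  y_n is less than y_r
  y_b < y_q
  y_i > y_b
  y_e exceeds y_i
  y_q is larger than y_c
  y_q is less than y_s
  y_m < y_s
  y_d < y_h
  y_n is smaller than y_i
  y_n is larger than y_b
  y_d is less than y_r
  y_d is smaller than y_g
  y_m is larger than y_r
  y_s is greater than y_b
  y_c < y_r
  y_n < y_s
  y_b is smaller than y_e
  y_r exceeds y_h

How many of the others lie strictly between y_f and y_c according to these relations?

The relations place y_c below y_f. An element lies strictly between them when it is forced above y_c and also forced below y_f.
Above y_c: {y_i, y_r, y_q, y_e, y_m, y_s}. Below y_f: {y_d, y_b, y_n, y_h, y_r, y_q, y_m, y_s}.
Intersection: {y_r, y_q, y_m, y_s} — 4.

4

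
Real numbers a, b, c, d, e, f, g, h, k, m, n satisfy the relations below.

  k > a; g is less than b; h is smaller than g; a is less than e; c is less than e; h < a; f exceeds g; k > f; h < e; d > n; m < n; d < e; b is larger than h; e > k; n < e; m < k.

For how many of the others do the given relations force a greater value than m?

Directly above m: n, k.
One step further: d, e (4 so far).
Nothing else is reachable above m; 4 in all.

4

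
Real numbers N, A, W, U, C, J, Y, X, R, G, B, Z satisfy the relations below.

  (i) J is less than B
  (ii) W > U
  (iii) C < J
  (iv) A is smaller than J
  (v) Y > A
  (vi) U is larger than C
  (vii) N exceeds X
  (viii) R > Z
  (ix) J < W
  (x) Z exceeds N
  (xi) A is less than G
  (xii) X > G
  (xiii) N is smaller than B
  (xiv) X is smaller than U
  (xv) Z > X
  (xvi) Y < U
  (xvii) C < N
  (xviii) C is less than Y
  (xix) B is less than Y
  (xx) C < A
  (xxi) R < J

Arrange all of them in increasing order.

Each adjacent pair is fixed by a given relation: C < A; A < G; G < X; X < N; N < Z; Z < R; R < J; J < B; B < Y; Y < U; U < W. Chaining them end to end gives the full order.

C < A < G < X < N < Z < R < J < B < Y < U < W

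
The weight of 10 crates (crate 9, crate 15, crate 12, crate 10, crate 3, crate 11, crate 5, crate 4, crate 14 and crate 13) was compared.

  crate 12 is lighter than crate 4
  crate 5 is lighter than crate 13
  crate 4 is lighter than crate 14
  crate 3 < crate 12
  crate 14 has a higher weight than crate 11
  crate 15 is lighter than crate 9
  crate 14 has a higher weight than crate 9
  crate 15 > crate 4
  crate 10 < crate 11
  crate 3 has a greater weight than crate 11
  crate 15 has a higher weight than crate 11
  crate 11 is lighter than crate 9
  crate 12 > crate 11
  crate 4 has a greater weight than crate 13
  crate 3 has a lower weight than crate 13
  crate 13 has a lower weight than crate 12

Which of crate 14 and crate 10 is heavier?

crate 14

crate 10 < crate 11 < crate 3 < crate 13 < crate 12 < crate 4 < crate 15 < crate 9 < crate 14, by transitivity through crate 11, crate 3, crate 13, crate 12, crate 4, crate 15, crate 9.
So crate 10 < crate 14; crate 14 is the heavier of the two.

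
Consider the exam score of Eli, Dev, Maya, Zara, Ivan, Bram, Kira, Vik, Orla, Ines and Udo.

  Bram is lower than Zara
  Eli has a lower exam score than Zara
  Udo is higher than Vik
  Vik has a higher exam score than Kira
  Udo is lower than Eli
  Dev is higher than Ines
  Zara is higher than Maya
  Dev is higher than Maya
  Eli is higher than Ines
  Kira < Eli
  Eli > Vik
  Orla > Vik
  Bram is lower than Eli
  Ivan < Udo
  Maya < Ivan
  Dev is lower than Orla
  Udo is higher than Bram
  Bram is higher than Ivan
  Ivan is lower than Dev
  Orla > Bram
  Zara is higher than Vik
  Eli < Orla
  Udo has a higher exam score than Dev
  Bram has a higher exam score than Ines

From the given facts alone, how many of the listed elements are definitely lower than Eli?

8

The elements the relations force below Eli are Kira, Maya, Ines, Ivan, Bram, Vik, Dev, Udo — no chain reaches any other.
That is 8.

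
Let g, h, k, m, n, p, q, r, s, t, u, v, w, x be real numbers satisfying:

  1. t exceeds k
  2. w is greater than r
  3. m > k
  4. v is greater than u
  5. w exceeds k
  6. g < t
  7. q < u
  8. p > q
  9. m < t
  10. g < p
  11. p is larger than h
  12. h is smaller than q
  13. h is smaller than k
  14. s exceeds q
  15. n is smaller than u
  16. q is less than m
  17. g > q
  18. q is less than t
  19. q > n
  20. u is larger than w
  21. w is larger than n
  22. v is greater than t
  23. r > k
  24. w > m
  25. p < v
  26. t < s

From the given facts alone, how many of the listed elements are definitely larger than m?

From m the given relations immediately reach w, t.
From those, s, u, v — 5 in total.
No other element is forced above m by the given relations, so the count is 5.

5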